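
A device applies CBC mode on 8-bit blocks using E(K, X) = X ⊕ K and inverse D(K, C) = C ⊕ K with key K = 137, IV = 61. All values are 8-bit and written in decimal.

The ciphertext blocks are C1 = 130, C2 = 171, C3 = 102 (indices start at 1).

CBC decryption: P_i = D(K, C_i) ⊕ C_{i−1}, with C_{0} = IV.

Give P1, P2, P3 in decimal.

P1 = 54, P2 = 160, P3 = 68

P1: D(K, 130) = 11; 11 ⊕ 61 = 54.
P2: D(K, 171) = 34; 34 ⊕ 130 = 160.
P3: D(K, 102) = 239; 239 ⊕ 171 = 68.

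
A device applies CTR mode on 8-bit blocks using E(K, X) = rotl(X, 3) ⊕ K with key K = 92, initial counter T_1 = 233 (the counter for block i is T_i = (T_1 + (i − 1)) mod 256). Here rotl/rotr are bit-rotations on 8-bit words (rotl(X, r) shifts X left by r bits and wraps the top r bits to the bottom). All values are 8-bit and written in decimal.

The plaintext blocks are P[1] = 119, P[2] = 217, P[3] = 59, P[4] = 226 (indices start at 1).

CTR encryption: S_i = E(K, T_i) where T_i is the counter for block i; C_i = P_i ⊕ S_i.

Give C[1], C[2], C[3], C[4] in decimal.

C[1] = 100, C[2] = 210, C[3] = 56, C[4] = 217

C[1]: T = 233, S = E(K, T) = 19; 119 ⊕ 19 = 100.
C[2]: T = 234, S = E(K, T) = 11; 217 ⊕ 11 = 210.
C[3]: T = 235, S = E(K, T) = 3; 59 ⊕ 3 = 56.
C[4]: T = 236, S = E(K, T) = 59; 226 ⊕ 59 = 217.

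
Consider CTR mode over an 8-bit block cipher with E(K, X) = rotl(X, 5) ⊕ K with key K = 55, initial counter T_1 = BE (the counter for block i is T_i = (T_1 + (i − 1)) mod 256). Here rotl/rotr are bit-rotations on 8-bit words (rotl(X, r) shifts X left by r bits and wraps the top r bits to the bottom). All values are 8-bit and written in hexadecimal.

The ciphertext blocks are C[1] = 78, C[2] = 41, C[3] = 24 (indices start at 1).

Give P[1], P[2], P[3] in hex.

P[1] = FA, P[2] = E3, P[3] = 69

CTR decryption: S_i = E(K, T_i) where T_i is the counter for block i; P_i = C_i ⊕ S_i.
P[1]: T = BE, S = E(K, T) = 82; 78 ⊕ 82 = FA.
P[2]: T = BF, S = E(K, T) = A2; 41 ⊕ A2 = E3.
P[3]: T = C0, S = E(K, T) = 4D; 24 ⊕ 4D = 69.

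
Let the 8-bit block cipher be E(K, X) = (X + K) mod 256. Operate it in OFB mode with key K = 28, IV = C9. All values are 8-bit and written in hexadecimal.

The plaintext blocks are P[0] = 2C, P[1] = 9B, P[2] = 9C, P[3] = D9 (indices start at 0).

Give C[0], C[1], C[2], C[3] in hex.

C[0] = DD, C[1] = 82, C[2] = DD, C[3] = B0

OFB encryption: S_i = E(K, S_{i−1}) with S_{−1} = IV; C_i = P_i ⊕ S_i.
C[0]: S = E(K, C9) = F1; 2C ⊕ F1 = DD.
C[1]: S = E(K, F1) = 19; 9B ⊕ 19 = 82.
C[2]: S = E(K, 19) = 41; 9C ⊕ 41 = DD.
C[3]: S = E(K, 41) = 69; D9 ⊕ 69 = B0.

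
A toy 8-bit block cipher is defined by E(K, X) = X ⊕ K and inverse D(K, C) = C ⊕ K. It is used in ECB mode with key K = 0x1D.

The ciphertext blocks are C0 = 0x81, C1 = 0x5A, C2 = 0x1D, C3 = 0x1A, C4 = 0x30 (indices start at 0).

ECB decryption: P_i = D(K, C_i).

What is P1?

P1: D(K, 0x5A) = 0x47.

P1 = 0x47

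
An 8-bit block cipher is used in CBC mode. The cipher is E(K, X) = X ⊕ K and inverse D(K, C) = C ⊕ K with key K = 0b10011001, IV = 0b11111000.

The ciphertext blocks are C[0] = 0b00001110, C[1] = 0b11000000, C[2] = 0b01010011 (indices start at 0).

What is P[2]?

CBC decryption: P_i = D(K, C_i) ⊕ C_{i−1}, with C_{−1} = IV.
P[2]: D(K, 0b01010011) = 0b11001010; 0b11001010 ⊕ 0b11000000 = 0b00001010.

P[2] = 0b00001010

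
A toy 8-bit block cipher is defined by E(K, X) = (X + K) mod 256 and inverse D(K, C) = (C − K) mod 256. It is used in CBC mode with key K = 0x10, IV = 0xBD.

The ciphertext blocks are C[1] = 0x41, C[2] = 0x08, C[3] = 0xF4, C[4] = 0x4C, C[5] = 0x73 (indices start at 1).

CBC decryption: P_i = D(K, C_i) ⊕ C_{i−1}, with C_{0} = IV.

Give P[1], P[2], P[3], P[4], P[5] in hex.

P[1] = 0x8C, P[2] = 0xB9, P[3] = 0xEC, P[4] = 0xC8, P[5] = 0x2F

P[1]: D(K, 0x41) = 0x31; 0x31 ⊕ 0xBD = 0x8C.
P[2]: D(K, 0x08) = 0xF8; 0xF8 ⊕ 0x41 = 0xB9.
P[3]: D(K, 0xF4) = 0xE4; 0xE4 ⊕ 0x08 = 0xEC.
P[4]: D(K, 0x4C) = 0x3C; 0x3C ⊕ 0xF4 = 0xC8.
P[5]: D(K, 0x73) = 0x63; 0x63 ⊕ 0x4C = 0x2F.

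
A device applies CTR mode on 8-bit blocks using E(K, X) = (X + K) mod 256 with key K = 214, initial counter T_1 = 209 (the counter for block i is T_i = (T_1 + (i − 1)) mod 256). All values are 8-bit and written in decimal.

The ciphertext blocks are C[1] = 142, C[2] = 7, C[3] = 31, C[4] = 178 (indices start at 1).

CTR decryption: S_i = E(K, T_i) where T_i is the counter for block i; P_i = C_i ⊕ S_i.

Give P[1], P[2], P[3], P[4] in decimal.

P[1]: T = 209, S = E(K, T) = 167; 142 ⊕ 167 = 41.
P[2]: T = 210, S = E(K, T) = 168; 7 ⊕ 168 = 175.
P[3]: T = 211, S = E(K, T) = 169; 31 ⊕ 169 = 182.
P[4]: T = 212, S = E(K, T) = 170; 178 ⊕ 170 = 24.

P[1] = 41, P[2] = 175, P[3] = 182, P[4] = 24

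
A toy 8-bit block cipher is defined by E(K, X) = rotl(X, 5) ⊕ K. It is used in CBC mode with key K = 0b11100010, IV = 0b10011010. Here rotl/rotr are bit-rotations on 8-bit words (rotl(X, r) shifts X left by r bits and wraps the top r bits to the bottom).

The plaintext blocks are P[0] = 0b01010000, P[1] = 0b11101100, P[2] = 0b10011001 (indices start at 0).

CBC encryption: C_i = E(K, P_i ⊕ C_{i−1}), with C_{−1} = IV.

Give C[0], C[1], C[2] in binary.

C[0]: P[0] ⊕ 0b10011010 = 0b11001010; E(K, 0b11001010) = 0b10111011.
C[1]: P[1] ⊕ 0b10111011 = 0b01010111; E(K, 0b01010111) = 0b00001000.
C[2]: P[2] ⊕ 0b00001000 = 0b10010001; E(K, 0b10010001) = 0b11010000.

C[0] = 0b10111011, C[1] = 0b00001000, C[2] = 0b11010000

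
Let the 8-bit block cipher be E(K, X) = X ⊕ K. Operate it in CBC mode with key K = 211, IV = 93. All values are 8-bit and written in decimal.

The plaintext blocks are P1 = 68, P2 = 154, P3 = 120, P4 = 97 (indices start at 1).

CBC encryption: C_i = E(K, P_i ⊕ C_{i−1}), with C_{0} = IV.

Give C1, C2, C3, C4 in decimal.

C1 = 202, C2 = 131, C3 = 40, C4 = 154

C1: P1 ⊕ 93 = 25; E(K, 25) = 202.
C2: P2 ⊕ 202 = 80; E(K, 80) = 131.
C3: P3 ⊕ 131 = 251; E(K, 251) = 40.
C4: P4 ⊕ 40 = 73; E(K, 73) = 154.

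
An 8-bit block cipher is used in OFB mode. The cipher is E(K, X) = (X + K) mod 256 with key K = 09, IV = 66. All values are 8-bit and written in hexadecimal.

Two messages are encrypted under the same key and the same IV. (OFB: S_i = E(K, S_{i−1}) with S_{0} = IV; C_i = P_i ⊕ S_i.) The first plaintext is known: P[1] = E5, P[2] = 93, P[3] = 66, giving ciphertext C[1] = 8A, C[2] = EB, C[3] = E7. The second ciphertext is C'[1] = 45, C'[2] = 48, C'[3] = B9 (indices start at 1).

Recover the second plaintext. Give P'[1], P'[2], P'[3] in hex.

P'[1] = 2A, P'[2] = 30, P'[3] = 38

In OFB with a reused IV, both messages share the same keystream S_i, so C_i ⊕ C'_i = P_i ⊕ P'_i and thus P'_i = P_i ⊕ C_i ⊕ C'_i.
P'[1]: E5 ⊕ 8A ⊕ 45 = 2A.
P'[2]: 93 ⊕ EB ⊕ 48 = 30.
P'[3]: 66 ⊕ E7 ⊕ B9 = 38.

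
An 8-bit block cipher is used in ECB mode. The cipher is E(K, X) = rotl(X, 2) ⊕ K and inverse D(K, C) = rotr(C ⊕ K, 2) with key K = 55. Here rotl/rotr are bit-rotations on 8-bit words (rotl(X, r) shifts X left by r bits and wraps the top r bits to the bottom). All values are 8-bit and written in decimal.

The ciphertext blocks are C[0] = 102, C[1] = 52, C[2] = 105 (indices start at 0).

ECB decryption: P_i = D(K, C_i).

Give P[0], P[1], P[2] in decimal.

P[0]: D(K, 102) = 84.
P[1]: D(K, 52) = 192.
P[2]: D(K, 105) = 151.

P[0] = 84, P[1] = 192, P[2] = 151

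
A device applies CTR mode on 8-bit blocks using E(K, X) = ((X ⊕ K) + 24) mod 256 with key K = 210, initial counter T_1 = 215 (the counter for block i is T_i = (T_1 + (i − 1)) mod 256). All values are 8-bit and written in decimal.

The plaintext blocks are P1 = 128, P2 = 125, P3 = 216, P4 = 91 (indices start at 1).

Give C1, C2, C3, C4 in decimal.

CTR encryption: S_i = E(K, T_i) where T_i is the counter for block i; C_i = P_i ⊕ S_i.
C1: T = 215, S = E(K, T) = 29; 128 ⊕ 29 = 157.
C2: T = 216, S = E(K, T) = 34; 125 ⊕ 34 = 95.
C3: T = 217, S = E(K, T) = 35; 216 ⊕ 35 = 251.
C4: T = 218, S = E(K, T) = 32; 91 ⊕ 32 = 123.

C1 = 157, C2 = 95, C3 = 251, C4 = 123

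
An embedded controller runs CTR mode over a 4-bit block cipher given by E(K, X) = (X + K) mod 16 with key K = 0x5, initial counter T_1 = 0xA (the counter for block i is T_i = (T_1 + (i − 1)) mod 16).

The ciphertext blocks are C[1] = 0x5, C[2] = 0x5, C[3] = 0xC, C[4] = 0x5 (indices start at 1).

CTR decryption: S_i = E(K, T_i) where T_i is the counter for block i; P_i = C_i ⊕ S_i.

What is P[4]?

P[4] = 0x7

P[4]: T = 0xD, S = E(K, T) = 0x2; 0x5 ⊕ 0x2 = 0x7.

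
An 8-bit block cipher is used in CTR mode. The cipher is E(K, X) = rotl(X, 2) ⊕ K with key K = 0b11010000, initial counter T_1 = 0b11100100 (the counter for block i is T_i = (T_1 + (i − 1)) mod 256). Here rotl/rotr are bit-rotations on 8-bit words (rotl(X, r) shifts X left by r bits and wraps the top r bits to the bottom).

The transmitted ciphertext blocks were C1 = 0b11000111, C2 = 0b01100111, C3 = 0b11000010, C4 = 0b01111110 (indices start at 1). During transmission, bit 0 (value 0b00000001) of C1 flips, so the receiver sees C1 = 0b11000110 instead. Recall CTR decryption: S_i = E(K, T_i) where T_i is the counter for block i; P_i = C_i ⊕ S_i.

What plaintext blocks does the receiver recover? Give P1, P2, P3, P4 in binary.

Only C1 changed, to 0b11000110. In CTR, a change in C_i flips the same bit in P_i only; the keystream is unaffected. Decrypting the received ciphertext:
P1: T = 0b11100100, S = E(K, T) = 0b01000011; 0b11000110 ⊕ 0b01000011 = 0b10000101.
P2: T = 0b11100101, S = E(K, T) = 0b01000111; 0b01100111 ⊕ 0b01000111 = 0b00100000.
P3: T = 0b11100110, S = E(K, T) = 0b01001011; 0b11000010 ⊕ 0b01001011 = 0b10001001.
P4: T = 0b11100111, S = E(K, T) = 0b01001111; 0b01111110 ⊕ 0b01001111 = 0b00110001.
Blocks that differ from the original plaintext: P1.

P1 = 0b10000101, P2 = 0b00100000, P3 = 0b10001001, P4 = 0b00110001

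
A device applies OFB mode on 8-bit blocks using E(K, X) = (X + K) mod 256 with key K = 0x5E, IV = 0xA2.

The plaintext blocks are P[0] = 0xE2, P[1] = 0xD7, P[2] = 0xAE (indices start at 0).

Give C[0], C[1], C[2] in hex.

OFB encryption: S_i = E(K, S_{i−1}) with S_{−1} = IV; C_i = P_i ⊕ S_i.
C[0]: S = E(K, 0xA2) = 0x00; 0xE2 ⊕ 0x00 = 0xE2.
C[1]: S = E(K, 0x00) = 0x5E; 0xD7 ⊕ 0x5E = 0x89.
C[2]: S = E(K, 0x5E) = 0xBC; 0xAE ⊕ 0xBC = 0x12.

C[0] = 0xE2, C[1] = 0x89, C[2] = 0x12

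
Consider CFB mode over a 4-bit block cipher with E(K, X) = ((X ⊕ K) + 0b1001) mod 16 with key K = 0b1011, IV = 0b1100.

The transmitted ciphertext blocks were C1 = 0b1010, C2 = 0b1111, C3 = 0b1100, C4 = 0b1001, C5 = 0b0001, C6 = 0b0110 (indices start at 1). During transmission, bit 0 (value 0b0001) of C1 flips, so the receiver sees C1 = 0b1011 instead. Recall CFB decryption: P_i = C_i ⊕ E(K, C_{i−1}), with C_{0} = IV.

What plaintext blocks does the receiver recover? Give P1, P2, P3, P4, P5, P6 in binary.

P1 = 0b1011, P2 = 0b0110, P3 = 0b0001, P4 = 0b1001, P5 = 0b1010, P6 = 0b0101

Only C1 changed, to 0b1011. In CFB, a change in C_i flips the same bit in P_i and garbles P_{i+1}. Decrypting the received ciphertext:
P1: E(K, 0b1100) = 0b0000; 0b1011 ⊕ 0b0000 = 0b1011.
P2: E(K, 0b1011) = 0b1001; 0b1111 ⊕ 0b1001 = 0b0110.
P3: E(K, 0b1111) = 0b1101; 0b1100 ⊕ 0b1101 = 0b0001.
P4: E(K, 0b1100) = 0b0000; 0b1001 ⊕ 0b0000 = 0b1001.
P5: E(K, 0b1001) = 0b1011; 0b0001 ⊕ 0b1011 = 0b1010.
P6: E(K, 0b0001) = 0b0011; 0b0110 ⊕ 0b0011 = 0b0101.
Blocks that differ from the original plaintext: P1, P2.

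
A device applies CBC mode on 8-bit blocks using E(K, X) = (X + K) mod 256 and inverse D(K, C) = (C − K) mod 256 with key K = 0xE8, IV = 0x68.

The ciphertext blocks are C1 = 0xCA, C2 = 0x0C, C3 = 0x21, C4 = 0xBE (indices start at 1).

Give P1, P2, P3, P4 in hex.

CBC decryption: P_i = D(K, C_i) ⊕ C_{i−1}, with C_{0} = IV.
P1: D(K, 0xCA) = 0xE2; 0xE2 ⊕ 0x68 = 0x8A.
P2: D(K, 0x0C) = 0x24; 0x24 ⊕ 0xCA = 0xEE.
P3: D(K, 0x21) = 0x39; 0x39 ⊕ 0x0C = 0x35.
P4: D(K, 0xBE) = 0xD6; 0xD6 ⊕ 0x21 = 0xF7.

P1 = 0x8A, P2 = 0xEE, P3 = 0x35, P4 = 0xF7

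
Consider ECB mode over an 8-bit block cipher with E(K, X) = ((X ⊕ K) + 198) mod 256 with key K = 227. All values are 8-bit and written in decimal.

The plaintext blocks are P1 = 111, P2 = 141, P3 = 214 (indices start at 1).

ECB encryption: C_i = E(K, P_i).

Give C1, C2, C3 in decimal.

C1: E(K, 111) = 82.
C2: E(K, 141) = 52.
C3: E(K, 214) = 251.

C1 = 82, C2 = 52, C3 = 251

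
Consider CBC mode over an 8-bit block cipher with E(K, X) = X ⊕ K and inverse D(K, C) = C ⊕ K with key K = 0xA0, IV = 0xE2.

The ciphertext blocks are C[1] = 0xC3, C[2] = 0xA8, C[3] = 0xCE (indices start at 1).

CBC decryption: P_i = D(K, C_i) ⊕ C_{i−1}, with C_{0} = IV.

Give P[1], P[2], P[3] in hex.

P[1]: D(K, 0xC3) = 0x63; 0x63 ⊕ 0xE2 = 0x81.
P[2]: D(K, 0xA8) = 0x08; 0x08 ⊕ 0xC3 = 0xCB.
P[3]: D(K, 0xCE) = 0x6E; 0x6E ⊕ 0xA8 = 0xC6.

P[1] = 0x81, P[2] = 0xCB, P[3] = 0xC6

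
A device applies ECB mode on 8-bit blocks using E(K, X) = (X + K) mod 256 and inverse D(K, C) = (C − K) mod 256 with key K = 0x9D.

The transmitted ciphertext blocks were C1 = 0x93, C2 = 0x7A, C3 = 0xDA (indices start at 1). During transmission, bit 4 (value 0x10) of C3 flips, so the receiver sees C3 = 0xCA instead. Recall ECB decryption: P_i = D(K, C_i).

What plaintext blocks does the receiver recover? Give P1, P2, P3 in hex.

P1 = 0xF6, P2 = 0xDD, P3 = 0x2D

Only C3 changed, to 0xCA. In ECB, a change in C_i affects only P_i. Decrypting the received ciphertext:
P1: D(K, 0x93) = 0xF6.
P2: D(K, 0x7A) = 0xDD.
P3: D(K, 0xCA) = 0x2D.
Blocks that differ from the original plaintext: P3.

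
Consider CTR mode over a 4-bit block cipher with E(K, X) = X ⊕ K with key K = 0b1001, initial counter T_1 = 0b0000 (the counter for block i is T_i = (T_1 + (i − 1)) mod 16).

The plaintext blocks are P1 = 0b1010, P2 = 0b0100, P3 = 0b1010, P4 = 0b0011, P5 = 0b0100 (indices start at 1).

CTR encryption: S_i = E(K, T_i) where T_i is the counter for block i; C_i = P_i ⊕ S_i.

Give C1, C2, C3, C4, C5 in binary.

C1: T = 0b0000, S = E(K, T) = 0b1001; 0b1010 ⊕ 0b1001 = 0b0011.
C2: T = 0b0001, S = E(K, T) = 0b1000; 0b0100 ⊕ 0b1000 = 0b1100.
C3: T = 0b0010, S = E(K, T) = 0b1011; 0b1010 ⊕ 0b1011 = 0b0001.
C4: T = 0b0011, S = E(K, T) = 0b1010; 0b0011 ⊕ 0b1010 = 0b1001.
C5: T = 0b0100, S = E(K, T) = 0b1101; 0b0100 ⊕ 0b1101 = 0b1001.

C1 = 0b0011, C2 = 0b1100, C3 = 0b0001, C4 = 0b1001, C5 = 0b1001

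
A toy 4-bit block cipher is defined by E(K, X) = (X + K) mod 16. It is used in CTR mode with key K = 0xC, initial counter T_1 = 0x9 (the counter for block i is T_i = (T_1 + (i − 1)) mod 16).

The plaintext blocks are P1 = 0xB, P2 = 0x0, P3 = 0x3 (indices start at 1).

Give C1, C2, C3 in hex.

CTR encryption: S_i = E(K, T_i) where T_i is the counter for block i; C_i = P_i ⊕ S_i.
C1: T = 0x9, S = E(K, T) = 0x5; 0xB ⊕ 0x5 = 0xE.
C2: T = 0xA, S = E(K, T) = 0x6; 0x0 ⊕ 0x6 = 0x6.
C3: T = 0xB, S = E(K, T) = 0x7; 0x3 ⊕ 0x7 = 0x4.

C1 = 0xE, C2 = 0x6, C3 = 0x4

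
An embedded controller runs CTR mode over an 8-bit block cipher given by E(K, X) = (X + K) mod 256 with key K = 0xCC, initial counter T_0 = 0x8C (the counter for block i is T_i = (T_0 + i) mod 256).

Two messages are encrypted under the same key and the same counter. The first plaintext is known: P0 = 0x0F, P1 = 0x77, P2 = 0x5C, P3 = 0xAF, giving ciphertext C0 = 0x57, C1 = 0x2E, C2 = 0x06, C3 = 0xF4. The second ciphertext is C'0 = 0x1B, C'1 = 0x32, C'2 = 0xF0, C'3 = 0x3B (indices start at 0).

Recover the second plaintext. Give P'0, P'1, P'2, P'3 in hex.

In CTR with a reused counter, both messages share the same keystream S_i, so C_i ⊕ C'_i = P_i ⊕ P'_i and thus P'_i = P_i ⊕ C_i ⊕ C'_i.
P'0: 0x0F ⊕ 0x57 ⊕ 0x1B = 0x43.
P'1: 0x77 ⊕ 0x2E ⊕ 0x32 = 0x6B.
P'2: 0x5C ⊕ 0x06 ⊕ 0xF0 = 0xAA.
P'3: 0xAF ⊕ 0xF4 ⊕ 0x3B = 0x60.

P'0 = 0x43, P'1 = 0x6B, P'2 = 0xAA, P'3 = 0x60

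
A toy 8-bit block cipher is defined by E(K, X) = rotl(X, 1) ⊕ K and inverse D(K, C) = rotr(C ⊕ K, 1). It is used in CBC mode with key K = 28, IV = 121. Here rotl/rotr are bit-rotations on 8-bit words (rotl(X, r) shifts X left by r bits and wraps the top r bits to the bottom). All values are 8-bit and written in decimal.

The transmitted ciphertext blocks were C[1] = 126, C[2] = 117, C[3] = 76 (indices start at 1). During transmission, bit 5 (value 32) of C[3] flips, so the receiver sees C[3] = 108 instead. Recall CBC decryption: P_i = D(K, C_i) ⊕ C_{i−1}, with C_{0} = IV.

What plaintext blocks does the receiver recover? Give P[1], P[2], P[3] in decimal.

Only C[3] changed, to 108. In CBC, a change in C_i garbles P_i and flips the same bit in P_{i+1}. Decrypting the received ciphertext:
P[1]: D(K, 126) = 49; 49 ⊕ 121 = 72.
P[2]: D(K, 117) = 180; 180 ⊕ 126 = 202.
P[3]: D(K, 108) = 56; 56 ⊕ 117 = 77.
Blocks that differ from the original plaintext: P[3].

P[1] = 72, P[2] = 202, P[3] = 77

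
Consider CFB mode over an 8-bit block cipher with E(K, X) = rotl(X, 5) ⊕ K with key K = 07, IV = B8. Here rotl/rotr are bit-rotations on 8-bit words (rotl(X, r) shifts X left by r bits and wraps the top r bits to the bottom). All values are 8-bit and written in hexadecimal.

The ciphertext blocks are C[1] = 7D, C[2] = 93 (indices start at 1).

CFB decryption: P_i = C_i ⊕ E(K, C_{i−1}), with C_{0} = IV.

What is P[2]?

P[2] = 3B

P[2]: E(K, 7D) = A8; 93 ⊕ A8 = 3B.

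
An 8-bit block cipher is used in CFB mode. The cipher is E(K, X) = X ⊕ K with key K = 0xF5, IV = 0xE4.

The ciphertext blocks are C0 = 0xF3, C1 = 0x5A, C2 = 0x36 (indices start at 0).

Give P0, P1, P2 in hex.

CFB decryption: P_i = C_i ⊕ E(K, C_{i−1}), with C_{−1} = IV.
P0: E(K, 0xE4) = 0x11; 0xF3 ⊕ 0x11 = 0xE2.
P1: E(K, 0xF3) = 0x06; 0x5A ⊕ 0x06 = 0x5C.
P2: E(K, 0x5A) = 0xAF; 0x36 ⊕ 0xAF = 0x99.

P0 = 0xE2, P1 = 0x5C, P2 = 0x99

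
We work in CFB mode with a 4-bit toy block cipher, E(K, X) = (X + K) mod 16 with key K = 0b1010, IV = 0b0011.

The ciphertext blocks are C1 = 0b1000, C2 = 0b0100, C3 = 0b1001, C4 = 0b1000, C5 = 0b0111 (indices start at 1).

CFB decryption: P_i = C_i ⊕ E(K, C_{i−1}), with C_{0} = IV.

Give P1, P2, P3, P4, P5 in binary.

P1: E(K, 0b0011) = 0b1101; 0b1000 ⊕ 0b1101 = 0b0101.
P2: E(K, 0b1000) = 0b0010; 0b0100 ⊕ 0b0010 = 0b0110.
P3: E(K, 0b0100) = 0b1110; 0b1001 ⊕ 0b1110 = 0b0111.
P4: E(K, 0b1001) = 0b0011; 0b1000 ⊕ 0b0011 = 0b1011.
P5: E(K, 0b1000) = 0b0010; 0b0111 ⊕ 0b0010 = 0b0101.

P1 = 0b0101, P2 = 0b0110, P3 = 0b0111, P4 = 0b1011, P5 = 0b0101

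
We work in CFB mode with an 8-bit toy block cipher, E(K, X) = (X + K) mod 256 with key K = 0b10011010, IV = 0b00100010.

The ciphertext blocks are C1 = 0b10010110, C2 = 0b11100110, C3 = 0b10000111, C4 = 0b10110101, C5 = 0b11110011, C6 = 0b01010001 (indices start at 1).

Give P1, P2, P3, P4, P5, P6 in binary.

P1 = 0b00101010, P2 = 0b11010110, P3 = 0b00000111, P4 = 0b10010100, P5 = 0b10111100, P6 = 0b11011100

CFB decryption: P_i = C_i ⊕ E(K, C_{i−1}), with C_{0} = IV.
P1: E(K, 0b00100010) = 0b10111100; 0b10010110 ⊕ 0b10111100 = 0b00101010.
P2: E(K, 0b10010110) = 0b00110000; 0b11100110 ⊕ 0b00110000 = 0b11010110.
P3: E(K, 0b11100110) = 0b10000000; 0b10000111 ⊕ 0b10000000 = 0b00000111.
P4: E(K, 0b10000111) = 0b00100001; 0b10110101 ⊕ 0b00100001 = 0b10010100.
P5: E(K, 0b10110101) = 0b01001111; 0b11110011 ⊕ 0b01001111 = 0b10111100.
P6: E(K, 0b11110011) = 0b10001101; 0b01010001 ⊕ 0b10001101 = 0b11011100.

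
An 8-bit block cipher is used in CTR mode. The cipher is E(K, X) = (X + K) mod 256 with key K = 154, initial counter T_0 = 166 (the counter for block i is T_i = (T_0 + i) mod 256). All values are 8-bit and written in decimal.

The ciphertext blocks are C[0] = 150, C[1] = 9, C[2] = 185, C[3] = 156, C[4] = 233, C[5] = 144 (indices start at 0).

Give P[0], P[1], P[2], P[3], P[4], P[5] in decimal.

P[0] = 214, P[1] = 72, P[2] = 251, P[3] = 223, P[4] = 173, P[5] = 213

CTR decryption: S_i = E(K, T_i) where T_i is the counter for block i; P_i = C_i ⊕ S_i.
P[0]: T = 166, S = E(K, T) = 64; 150 ⊕ 64 = 214.
P[1]: T = 167, S = E(K, T) = 65; 9 ⊕ 65 = 72.
P[2]: T = 168, S = E(K, T) = 66; 185 ⊕ 66 = 251.
P[3]: T = 169, S = E(K, T) = 67; 156 ⊕ 67 = 223.
P[4]: T = 170, S = E(K, T) = 68; 233 ⊕ 68 = 173.
P[5]: T = 171, S = E(K, T) = 69; 144 ⊕ 69 = 213.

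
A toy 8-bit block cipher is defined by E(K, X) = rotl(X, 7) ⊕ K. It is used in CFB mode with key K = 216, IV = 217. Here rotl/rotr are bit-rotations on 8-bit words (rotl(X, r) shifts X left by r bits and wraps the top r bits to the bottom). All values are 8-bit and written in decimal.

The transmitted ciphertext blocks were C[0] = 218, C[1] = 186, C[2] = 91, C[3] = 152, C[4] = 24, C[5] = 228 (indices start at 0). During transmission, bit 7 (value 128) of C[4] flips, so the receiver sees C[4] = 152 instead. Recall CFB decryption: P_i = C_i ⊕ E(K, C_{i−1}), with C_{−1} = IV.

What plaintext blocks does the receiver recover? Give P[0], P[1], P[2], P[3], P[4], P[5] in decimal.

Only C[4] changed, to 152. In CFB, a change in C_i flips the same bit in P_i and garbles P_{i+1}. Decrypting the received ciphertext:
P[0]: E(K, 217) = 52; 218 ⊕ 52 = 238.
P[1]: E(K, 218) = 181; 186 ⊕ 181 = 15.
P[2]: E(K, 186) = 133; 91 ⊕ 133 = 222.
P[3]: E(K, 91) = 117; 152 ⊕ 117 = 237.
P[4]: E(K, 152) = 148; 152 ⊕ 148 = 12.
P[5]: E(K, 152) = 148; 228 ⊕ 148 = 112.
Blocks that differ from the original plaintext: P[4], P[5].

P[0] = 238, P[1] = 15, P[2] = 222, P[3] = 237, P[4] = 12, P[5] = 112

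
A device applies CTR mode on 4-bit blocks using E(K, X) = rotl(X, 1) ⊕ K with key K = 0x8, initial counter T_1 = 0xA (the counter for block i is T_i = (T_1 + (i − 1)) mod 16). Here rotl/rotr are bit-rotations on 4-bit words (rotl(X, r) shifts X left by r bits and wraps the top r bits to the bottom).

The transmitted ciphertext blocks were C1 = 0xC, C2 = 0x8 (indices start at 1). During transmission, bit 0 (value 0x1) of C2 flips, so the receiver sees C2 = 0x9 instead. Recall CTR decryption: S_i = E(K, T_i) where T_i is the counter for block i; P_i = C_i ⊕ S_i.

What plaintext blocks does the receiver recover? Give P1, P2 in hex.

Only C2 changed, to 0x9. In CTR, a change in C_i flips the same bit in P_i only; the keystream is unaffected. Decrypting the received ciphertext:
P1: T = 0xA, S = E(K, T) = 0xD; 0xC ⊕ 0xD = 0x1.
P2: T = 0xB, S = E(K, T) = 0xF; 0x9 ⊕ 0xF = 0x6.
Blocks that differ from the original plaintext: P2.

P1 = 0x1, P2 = 0x6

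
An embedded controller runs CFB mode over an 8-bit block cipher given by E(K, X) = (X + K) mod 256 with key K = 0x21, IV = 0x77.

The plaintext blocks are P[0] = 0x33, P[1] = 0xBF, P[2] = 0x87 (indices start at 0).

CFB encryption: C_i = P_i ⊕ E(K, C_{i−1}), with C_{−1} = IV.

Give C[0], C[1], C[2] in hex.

C[0]: E(K, 0x77) = 0x98; 0x33 ⊕ 0x98 = 0xAB.
C[1]: E(K, 0xAB) = 0xCC; 0xBF ⊕ 0xCC = 0x73.
C[2]: E(K, 0x73) = 0x94; 0x87 ⊕ 0x94 = 0x13.

C[0] = 0xAB, C[1] = 0x73, C[2] = 0x13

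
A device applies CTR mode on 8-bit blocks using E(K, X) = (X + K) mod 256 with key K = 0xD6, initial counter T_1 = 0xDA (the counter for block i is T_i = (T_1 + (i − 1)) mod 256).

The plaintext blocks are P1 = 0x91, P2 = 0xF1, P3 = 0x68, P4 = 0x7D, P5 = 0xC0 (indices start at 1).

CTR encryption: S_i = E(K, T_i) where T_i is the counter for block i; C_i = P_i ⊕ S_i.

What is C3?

C3 = 0xDA

C1: T = 0xDA, S = E(K, T) = 0xB0; 0x91 ⊕ 0xB0 = 0x21.
C2: T = 0xDB, S = E(K, T) = 0xB1; 0xF1 ⊕ 0xB1 = 0x40.
C3: T = 0xDC, S = E(K, T) = 0xB2; 0x68 ⊕ 0xB2 = 0xDA.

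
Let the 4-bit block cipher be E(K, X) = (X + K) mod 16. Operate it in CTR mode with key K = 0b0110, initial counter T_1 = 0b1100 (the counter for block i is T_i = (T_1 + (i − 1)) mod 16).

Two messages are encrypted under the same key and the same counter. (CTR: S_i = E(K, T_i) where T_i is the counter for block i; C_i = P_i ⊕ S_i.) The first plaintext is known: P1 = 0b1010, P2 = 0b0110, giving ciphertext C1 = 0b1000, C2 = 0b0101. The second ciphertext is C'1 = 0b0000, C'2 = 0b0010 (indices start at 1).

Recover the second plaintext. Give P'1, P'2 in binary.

In CTR with a reused counter, both messages share the same keystream S_i, so C_i ⊕ C'_i = P_i ⊕ P'_i and thus P'_i = P_i ⊕ C_i ⊕ C'_i.
P'1: 0b1010 ⊕ 0b1000 ⊕ 0b0000 = 0b0010.
P'2: 0b0110 ⊕ 0b0101 ⊕ 0b0010 = 0b0001.

P'1 = 0b0010, P'2 = 0b0001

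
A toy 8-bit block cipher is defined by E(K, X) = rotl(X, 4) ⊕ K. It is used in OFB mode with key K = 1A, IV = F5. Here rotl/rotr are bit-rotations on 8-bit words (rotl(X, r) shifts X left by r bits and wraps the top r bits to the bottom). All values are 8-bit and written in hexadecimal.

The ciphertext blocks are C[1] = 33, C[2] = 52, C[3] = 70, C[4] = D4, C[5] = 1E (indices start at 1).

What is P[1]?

P[1] = 76

OFB decryption: S_i = E(K, S_{i−1}) with S_{0} = IV; P_i = C_i ⊕ S_i.
P[1]: S = E(K, F5) = 45; 33 ⊕ 45 = 76.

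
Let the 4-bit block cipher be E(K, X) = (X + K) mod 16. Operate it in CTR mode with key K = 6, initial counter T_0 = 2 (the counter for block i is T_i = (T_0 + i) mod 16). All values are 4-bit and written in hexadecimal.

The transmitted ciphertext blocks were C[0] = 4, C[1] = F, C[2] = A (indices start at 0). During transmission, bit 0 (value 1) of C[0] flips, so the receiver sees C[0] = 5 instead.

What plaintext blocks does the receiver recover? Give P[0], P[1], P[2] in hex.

CTR decryption: S_i = E(K, T_i) where T_i is the counter for block i; P_i = C_i ⊕ S_i.
Only C[0] changed, to 5. In CTR, a change in C_i flips the same bit in P_i only; the keystream is unaffected. Decrypting the received ciphertext:
P[0]: T = 2, S = E(K, T) = 8; 5 ⊕ 8 = D.
P[1]: T = 3, S = E(K, T) = 9; F ⊕ 9 = 6.
P[2]: T = 4, S = E(K, T) = A; A ⊕ A = 0.
Blocks that differ from the original plaintext: P[0].

P[0] = D, P[1] = 6, P[2] = 0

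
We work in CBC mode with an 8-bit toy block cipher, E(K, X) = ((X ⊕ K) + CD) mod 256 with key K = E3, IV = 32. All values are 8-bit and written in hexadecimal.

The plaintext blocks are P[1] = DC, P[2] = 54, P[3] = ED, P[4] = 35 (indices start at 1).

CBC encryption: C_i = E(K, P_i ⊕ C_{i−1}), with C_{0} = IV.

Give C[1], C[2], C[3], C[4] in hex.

C[1]: P[1] ⊕ 32 = EE; E(K, EE) = DA.
C[2]: P[2] ⊕ DA = 8E; E(K, 8E) = 3A.
C[3]: P[3] ⊕ 3A = D7; E(K, D7) = 01.
C[4]: P[4] ⊕ 01 = 34; E(K, 34) = A4.

C[1] = DA, C[2] = 3A, C[3] = 01, C[4] = A4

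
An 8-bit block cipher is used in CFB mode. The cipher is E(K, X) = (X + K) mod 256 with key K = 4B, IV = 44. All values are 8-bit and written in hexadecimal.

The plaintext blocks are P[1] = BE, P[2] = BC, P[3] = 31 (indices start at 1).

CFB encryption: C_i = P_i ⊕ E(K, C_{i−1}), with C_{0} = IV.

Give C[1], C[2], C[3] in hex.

C[1]: E(K, 44) = 8F; BE ⊕ 8F = 31.
C[2]: E(K, 31) = 7C; BC ⊕ 7C = C0.
C[3]: E(K, C0) = 0B; 31 ⊕ 0B = 3A.

C[1] = 31, C[2] = C0, C[3] = 3A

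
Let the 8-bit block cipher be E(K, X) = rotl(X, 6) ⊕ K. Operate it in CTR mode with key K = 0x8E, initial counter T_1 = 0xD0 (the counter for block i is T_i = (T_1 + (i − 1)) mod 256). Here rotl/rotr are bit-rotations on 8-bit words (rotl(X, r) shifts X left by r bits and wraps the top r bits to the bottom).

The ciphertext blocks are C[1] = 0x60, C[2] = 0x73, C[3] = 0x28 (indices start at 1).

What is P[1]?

P[1] = 0xDA

CTR decryption: S_i = E(K, T_i) where T_i is the counter for block i; P_i = C_i ⊕ S_i.
P[1]: T = 0xD0, S = E(K, T) = 0xBA; 0x60 ⊕ 0xBA = 0xDA.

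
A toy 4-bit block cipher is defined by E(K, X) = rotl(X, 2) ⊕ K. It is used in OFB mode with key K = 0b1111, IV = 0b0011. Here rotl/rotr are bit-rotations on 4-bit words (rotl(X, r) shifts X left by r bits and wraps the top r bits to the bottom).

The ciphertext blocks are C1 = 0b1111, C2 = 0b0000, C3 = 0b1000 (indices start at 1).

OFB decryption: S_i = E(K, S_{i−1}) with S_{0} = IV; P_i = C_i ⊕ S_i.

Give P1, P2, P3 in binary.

P1 = 0b1100, P2 = 0b0011, P3 = 0b1011

P1: S = E(K, 0b0011) = 0b0011; 0b1111 ⊕ 0b0011 = 0b1100.
P2: S = E(K, 0b0011) = 0b0011; 0b0000 ⊕ 0b0011 = 0b0011.
P3: S = E(K, 0b0011) = 0b0011; 0b1000 ⊕ 0b0011 = 0b1011.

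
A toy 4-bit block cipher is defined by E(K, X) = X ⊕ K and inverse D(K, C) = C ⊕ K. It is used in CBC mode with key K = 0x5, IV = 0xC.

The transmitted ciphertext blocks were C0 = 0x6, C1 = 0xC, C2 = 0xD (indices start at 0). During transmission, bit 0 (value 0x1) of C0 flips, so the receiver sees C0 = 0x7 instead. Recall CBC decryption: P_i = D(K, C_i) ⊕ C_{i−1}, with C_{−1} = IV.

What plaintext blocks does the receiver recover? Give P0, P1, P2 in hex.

Only C0 changed, to 0x7. In CBC, a change in C_i garbles P_i and flips the same bit in P_{i+1}. Decrypting the received ciphertext:
P0: D(K, 0x7) = 0x2; 0x2 ⊕ 0xC = 0xE.
P1: D(K, 0xC) = 0x9; 0x9 ⊕ 0x7 = 0xE.
P2: D(K, 0xD) = 0x8; 0x8 ⊕ 0xC = 0x4.
Blocks that differ from the original plaintext: P0, P1.

P0 = 0xE, P1 = 0xE, P2 = 0x4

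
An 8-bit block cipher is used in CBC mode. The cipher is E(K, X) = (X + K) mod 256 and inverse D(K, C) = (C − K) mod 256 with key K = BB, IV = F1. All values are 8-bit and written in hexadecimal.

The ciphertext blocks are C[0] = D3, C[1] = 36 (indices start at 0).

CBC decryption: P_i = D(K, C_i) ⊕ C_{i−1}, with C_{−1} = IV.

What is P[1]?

P[1]: D(K, 36) = 7B; 7B ⊕ D3 = A8.

P[1] = A8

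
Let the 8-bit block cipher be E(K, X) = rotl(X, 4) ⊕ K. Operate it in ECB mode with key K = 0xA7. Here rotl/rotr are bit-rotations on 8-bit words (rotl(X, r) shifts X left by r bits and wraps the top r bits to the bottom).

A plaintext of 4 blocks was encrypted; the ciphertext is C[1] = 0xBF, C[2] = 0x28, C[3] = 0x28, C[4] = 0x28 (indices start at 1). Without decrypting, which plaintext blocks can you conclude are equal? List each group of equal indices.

P[2] = P[3] = P[4]

ECB encrypts each block independently with the same key, so equal ciphertext blocks imply equal plaintext blocks.
C[2] = C[3] = C[4] = 0x28, so P[2] = P[3] = P[4].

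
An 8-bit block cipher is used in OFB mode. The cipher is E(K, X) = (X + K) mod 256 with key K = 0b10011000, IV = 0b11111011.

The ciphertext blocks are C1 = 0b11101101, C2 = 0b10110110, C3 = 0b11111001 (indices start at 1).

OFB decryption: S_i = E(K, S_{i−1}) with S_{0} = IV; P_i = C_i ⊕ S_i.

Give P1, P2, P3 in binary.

P1 = 0b01111110, P2 = 0b10011101, P3 = 0b00111010

P1: S = E(K, 0b11111011) = 0b10010011; 0b11101101 ⊕ 0b10010011 = 0b01111110.
P2: S = E(K, 0b10010011) = 0b00101011; 0b10110110 ⊕ 0b00101011 = 0b10011101.
P3: S = E(K, 0b00101011) = 0b11000011; 0b11111001 ⊕ 0b11000011 = 0b00111010.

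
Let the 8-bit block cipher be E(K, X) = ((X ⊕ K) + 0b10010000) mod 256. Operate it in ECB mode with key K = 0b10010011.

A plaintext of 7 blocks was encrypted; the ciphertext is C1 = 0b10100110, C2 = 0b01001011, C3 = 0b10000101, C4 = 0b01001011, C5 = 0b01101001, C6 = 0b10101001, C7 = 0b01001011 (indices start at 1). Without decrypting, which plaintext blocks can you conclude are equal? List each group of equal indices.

ECB encrypts each block independently with the same key, so equal ciphertext blocks imply equal plaintext blocks.
C2 = C4 = C7 = 0b01001011, so P2 = P4 = P7.

P2 = P4 = P7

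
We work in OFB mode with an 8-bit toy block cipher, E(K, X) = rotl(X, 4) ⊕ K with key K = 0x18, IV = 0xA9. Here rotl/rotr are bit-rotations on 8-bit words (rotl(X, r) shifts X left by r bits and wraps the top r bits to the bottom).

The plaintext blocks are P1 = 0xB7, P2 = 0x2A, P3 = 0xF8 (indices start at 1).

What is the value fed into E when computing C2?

0x82

OFB encryption: S_i = E(K, S_{i−1}) with S_{0} = IV; C_i = P_i ⊕ S_i.
C1: S = E(K, 0xA9) = 0x82; 0xB7 ⊕ 0x82 = 0x35.
C2: S = E(K, 0x82) = 0x30; 0x2A ⊕ 0x30 = 0x1A.
So the input to E for block 2 is 0x82.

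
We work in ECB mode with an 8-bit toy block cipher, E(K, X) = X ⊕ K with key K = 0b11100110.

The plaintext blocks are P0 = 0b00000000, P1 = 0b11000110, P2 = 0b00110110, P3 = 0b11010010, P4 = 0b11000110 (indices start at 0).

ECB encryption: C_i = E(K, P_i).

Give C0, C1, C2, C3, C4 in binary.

C0 = 0b11100110, C1 = 0b00100000, C2 = 0b11010000, C3 = 0b00110100, C4 = 0b00100000

C0: E(K, 0b00000000) = 0b11100110.
C1: E(K, 0b11000110) = 0b00100000.
C2: E(K, 0b00110110) = 0b11010000.
C3: E(K, 0b11010010) = 0b00110100.
C4: E(K, 0b11000110) = 0b00100000.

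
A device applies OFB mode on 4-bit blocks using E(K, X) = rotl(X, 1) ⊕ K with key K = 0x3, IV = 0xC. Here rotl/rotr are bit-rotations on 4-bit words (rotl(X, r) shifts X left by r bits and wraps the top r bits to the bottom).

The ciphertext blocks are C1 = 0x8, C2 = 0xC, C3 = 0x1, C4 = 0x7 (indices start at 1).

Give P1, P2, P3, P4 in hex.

P1 = 0x2, P2 = 0xA, P3 = 0xE, P4 = 0xB

OFB decryption: S_i = E(K, S_{i−1}) with S_{0} = IV; P_i = C_i ⊕ S_i.
P1: S = E(K, 0xC) = 0xA; 0x8 ⊕ 0xA = 0x2.
P2: S = E(K, 0xA) = 0x6; 0xC ⊕ 0x6 = 0xA.
P3: S = E(K, 0x6) = 0xF; 0x1 ⊕ 0xF = 0xE.
P4: S = E(K, 0xF) = 0xC; 0x7 ⊕ 0xC = 0xB.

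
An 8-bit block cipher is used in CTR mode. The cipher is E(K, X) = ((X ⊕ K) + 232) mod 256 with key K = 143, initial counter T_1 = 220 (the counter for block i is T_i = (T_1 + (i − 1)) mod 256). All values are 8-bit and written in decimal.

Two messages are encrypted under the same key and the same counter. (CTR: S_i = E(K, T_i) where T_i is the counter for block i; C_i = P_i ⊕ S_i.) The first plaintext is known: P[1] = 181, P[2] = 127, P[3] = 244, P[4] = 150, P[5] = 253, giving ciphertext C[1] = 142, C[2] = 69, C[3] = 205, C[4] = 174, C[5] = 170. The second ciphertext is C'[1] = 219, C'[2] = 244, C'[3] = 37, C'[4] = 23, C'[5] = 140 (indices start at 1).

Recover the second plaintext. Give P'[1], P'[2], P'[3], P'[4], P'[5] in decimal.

In CTR with a reused counter, both messages share the same keystream S_i, so C_i ⊕ C'_i = P_i ⊕ P'_i and thus P'_i = P_i ⊕ C_i ⊕ C'_i.
P'[1]: 181 ⊕ 142 ⊕ 219 = 224.
P'[2]: 127 ⊕ 69 ⊕ 244 = 206.
P'[3]: 244 ⊕ 205 ⊕ 37 = 28.
P'[4]: 150 ⊕ 174 ⊕ 23 = 47.
P'[5]: 253 ⊕ 170 ⊕ 140 = 219.

P'[1] = 224, P'[2] = 206, P'[3] = 28, P'[4] = 47, P'[5] = 219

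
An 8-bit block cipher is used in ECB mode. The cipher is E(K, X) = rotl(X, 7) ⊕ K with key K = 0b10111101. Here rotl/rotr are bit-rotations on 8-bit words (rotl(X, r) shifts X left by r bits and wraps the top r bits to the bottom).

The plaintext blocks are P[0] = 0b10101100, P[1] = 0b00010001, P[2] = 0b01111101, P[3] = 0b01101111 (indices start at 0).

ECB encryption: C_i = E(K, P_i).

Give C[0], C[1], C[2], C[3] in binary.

C[0] = 0b11101011, C[1] = 0b00110101, C[2] = 0b00000011, C[3] = 0b00001010

C[0]: E(K, 0b10101100) = 0b11101011.
C[1]: E(K, 0b00010001) = 0b00110101.
C[2]: E(K, 0b01111101) = 0b00000011.
C[3]: E(K, 0b01101111) = 0b00001010.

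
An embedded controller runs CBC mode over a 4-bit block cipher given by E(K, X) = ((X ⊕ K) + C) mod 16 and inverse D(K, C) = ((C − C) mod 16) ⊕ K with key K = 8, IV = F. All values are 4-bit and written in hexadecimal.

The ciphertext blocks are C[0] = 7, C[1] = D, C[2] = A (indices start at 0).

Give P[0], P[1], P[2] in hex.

P[0] = C, P[1] = E, P[2] = B

CBC decryption: P_i = D(K, C_i) ⊕ C_{i−1}, with C_{−1} = IV.
P[0]: D(K, 7) = 3; 3 ⊕ F = C.
P[1]: D(K, D) = 9; 9 ⊕ 7 = E.
P[2]: D(K, A) = 6; 6 ⊕ D = B.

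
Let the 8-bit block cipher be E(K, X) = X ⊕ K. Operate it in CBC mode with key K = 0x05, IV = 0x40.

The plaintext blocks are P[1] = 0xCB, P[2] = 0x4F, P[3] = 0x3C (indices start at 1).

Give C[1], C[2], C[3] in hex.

C[1] = 0x8E, C[2] = 0xC4, C[3] = 0xFD

CBC encryption: C_i = E(K, P_i ⊕ C_{i−1}), with C_{0} = IV.
C[1]: P[1] ⊕ 0x40 = 0x8B; E(K, 0x8B) = 0x8E.
C[2]: P[2] ⊕ 0x8E = 0xC1; E(K, 0xC1) = 0xC4.
C[3]: P[3] ⊕ 0xC4 = 0xF8; E(K, 0xF8) = 0xFD.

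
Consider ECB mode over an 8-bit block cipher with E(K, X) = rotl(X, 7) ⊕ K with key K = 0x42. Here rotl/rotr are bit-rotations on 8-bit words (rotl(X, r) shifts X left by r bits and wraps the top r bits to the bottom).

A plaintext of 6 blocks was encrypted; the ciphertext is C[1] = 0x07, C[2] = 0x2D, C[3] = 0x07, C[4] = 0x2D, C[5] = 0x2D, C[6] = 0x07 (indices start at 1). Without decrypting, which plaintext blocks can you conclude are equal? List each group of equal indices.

P[1] = P[3] = P[6]; P[2] = P[4] = P[5]

ECB encrypts each block independently with the same key, so equal ciphertext blocks imply equal plaintext blocks.
C[1] = C[3] = C[6] = 0x07, so P[1] = P[3] = P[6].
C[2] = C[4] = C[5] = 0x2D, so P[2] = P[4] = P[5].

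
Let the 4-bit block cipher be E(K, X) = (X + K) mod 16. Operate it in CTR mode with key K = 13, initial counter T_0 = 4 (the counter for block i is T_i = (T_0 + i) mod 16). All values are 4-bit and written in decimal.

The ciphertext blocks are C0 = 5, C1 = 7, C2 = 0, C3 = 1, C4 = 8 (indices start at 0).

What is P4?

CTR decryption: S_i = E(K, T_i) where T_i is the counter for block i; P_i = C_i ⊕ S_i.
P4: T = 8, S = E(K, T) = 5; 8 ⊕ 5 = 13.

P4 = 13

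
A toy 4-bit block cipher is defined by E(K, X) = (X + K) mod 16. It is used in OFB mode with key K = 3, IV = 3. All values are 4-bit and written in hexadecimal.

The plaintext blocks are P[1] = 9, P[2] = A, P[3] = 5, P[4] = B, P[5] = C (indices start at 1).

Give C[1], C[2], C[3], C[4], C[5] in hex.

C[1] = F, C[2] = 3, C[3] = 9, C[4] = 4, C[5] = E

OFB encryption: S_i = E(K, S_{i−1}) with S_{0} = IV; C_i = P_i ⊕ S_i.
C[1]: S = E(K, 3) = 6; 9 ⊕ 6 = F.
C[2]: S = E(K, 6) = 9; A ⊕ 9 = 3.
C[3]: S = E(K, 9) = C; 5 ⊕ C = 9.
C[4]: S = E(K, C) = F; B ⊕ F = 4.
C[5]: S = E(K, F) = 2; C ⊕ 2 = E.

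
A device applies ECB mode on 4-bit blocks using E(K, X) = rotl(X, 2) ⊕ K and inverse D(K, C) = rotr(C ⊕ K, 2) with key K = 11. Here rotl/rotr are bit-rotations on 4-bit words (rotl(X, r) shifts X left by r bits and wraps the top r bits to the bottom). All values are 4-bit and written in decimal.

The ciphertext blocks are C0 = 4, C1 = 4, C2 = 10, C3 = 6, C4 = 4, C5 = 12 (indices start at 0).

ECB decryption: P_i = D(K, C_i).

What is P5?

P5 = 13

P5: D(K, 12) = 13.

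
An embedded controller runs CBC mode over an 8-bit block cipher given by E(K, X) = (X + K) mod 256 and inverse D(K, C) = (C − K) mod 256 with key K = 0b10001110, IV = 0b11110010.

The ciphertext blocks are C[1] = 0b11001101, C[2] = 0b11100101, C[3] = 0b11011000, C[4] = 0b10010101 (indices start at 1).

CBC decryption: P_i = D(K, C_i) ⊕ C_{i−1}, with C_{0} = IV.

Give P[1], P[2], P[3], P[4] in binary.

P[1]: D(K, 0b11001101) = 0b00111111; 0b00111111 ⊕ 0b11110010 = 0b11001101.
P[2]: D(K, 0b11100101) = 0b01010111; 0b01010111 ⊕ 0b11001101 = 0b10011010.
P[3]: D(K, 0b11011000) = 0b01001010; 0b01001010 ⊕ 0b11100101 = 0b10101111.
P[4]: D(K, 0b10010101) = 0b00000111; 0b00000111 ⊕ 0b11011000 = 0b11011111.

P[1] = 0b11001101, P[2] = 0b10011010, P[3] = 0b10101111, P[4] = 0b11011111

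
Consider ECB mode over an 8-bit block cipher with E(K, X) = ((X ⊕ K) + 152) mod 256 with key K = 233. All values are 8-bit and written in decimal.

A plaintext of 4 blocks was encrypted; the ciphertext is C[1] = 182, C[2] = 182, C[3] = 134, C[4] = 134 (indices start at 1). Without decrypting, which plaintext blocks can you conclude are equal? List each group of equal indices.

ECB encrypts each block independently with the same key, so equal ciphertext blocks imply equal plaintext blocks.
C[1] = C[2] = 182, so P[1] = P[2].
C[3] = C[4] = 134, so P[3] = P[4].

P[1] = P[2]; P[3] = P[4]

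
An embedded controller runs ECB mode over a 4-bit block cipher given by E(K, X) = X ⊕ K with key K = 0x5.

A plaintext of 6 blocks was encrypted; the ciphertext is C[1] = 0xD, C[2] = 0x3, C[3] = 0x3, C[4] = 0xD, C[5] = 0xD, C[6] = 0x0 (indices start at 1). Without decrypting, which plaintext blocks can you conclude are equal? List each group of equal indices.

P[1] = P[4] = P[5]; P[2] = P[3]

ECB encrypts each block independently with the same key, so equal ciphertext blocks imply equal plaintext blocks.
C[1] = C[4] = C[5] = 0xD, so P[1] = P[4] = P[5].
C[2] = C[3] = 0x3, so P[2] = P[3].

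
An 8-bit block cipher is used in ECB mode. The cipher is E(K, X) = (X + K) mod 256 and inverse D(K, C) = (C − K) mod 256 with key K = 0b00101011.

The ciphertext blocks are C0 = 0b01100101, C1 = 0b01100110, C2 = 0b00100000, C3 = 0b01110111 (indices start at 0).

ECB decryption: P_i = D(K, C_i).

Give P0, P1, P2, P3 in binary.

P0 = 0b00111010, P1 = 0b00111011, P2 = 0b11110101, P3 = 0b01001100

P0: D(K, 0b01100101) = 0b00111010.
P1: D(K, 0b01100110) = 0b00111011.
P2: D(K, 0b00100000) = 0b11110101.
P3: D(K, 0b01110111) = 0b01001100.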